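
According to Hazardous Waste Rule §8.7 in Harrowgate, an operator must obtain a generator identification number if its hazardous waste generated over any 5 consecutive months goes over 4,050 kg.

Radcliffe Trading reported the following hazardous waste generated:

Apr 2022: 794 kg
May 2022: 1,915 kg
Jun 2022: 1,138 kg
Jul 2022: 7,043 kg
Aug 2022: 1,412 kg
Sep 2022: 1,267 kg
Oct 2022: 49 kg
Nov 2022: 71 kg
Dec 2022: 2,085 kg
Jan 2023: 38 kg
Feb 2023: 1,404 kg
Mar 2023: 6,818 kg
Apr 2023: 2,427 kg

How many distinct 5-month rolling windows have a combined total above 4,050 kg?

7

Apr 2022–Aug 2022: 794 kg + 1,915 kg + 1,138 kg + 7,043 kg + 1,412 kg = 12,302 kg (over)
May 2022–Sep 2022: 1,915 kg + 1,138 kg + 7,043 kg + 1,412 kg + 1,267 kg = 12,775 kg (over)
Jun 2022–Oct 2022: 1,138 kg + 7,043 kg + 1,412 kg + 1,267 kg + 49 kg = 10,909 kg (over)
Jul 2022–Nov 2022: 7,043 kg + 1,412 kg + 1,267 kg + 49 kg + 71 kg = 9,842 kg (over)
Aug 2022–Dec 2022: 1,412 kg + 1,267 kg + 49 kg + 71 kg + 2,085 kg = 4,884 kg (over)
Sep 2022–Jan 2023: 1,267 kg + 49 kg + 71 kg + 2,085 kg + 38 kg = 3,510 kg (under)
Oct 2022–Feb 2023: 49 kg + 71 kg + 2,085 kg + 38 kg + 1,404 kg = 3,647 kg (under)
Nov 2022–Mar 2023: 71 kg + 2,085 kg + 38 kg + 1,404 kg + 6,818 kg = 10,416 kg (over)
Dec 2022–Apr 2023: 2,085 kg + 38 kg + 1,404 kg + 6,818 kg + 2,427 kg = 12,772 kg (over)
7 windows exceed the threshold.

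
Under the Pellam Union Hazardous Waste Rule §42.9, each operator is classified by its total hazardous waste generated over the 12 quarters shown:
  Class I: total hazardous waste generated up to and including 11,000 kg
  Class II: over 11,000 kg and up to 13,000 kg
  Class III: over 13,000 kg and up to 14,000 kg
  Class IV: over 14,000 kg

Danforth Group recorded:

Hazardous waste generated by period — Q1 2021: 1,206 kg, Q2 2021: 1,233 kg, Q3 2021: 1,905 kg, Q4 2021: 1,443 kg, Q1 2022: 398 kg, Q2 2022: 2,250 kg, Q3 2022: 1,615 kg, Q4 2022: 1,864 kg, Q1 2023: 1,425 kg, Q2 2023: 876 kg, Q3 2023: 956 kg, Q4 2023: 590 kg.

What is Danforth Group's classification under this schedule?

Class IV

Total hazardous waste generated: 1,206 kg + 1,233 kg + 1,905 kg + 1,443 kg + 398 kg + 2,250 kg + 1,615 kg + 1,864 kg + 1,425 kg + 876 kg + 956 kg + 590 kg = 15,761 kg.
15,761 kg > 14,000 kg, so Class IV applies.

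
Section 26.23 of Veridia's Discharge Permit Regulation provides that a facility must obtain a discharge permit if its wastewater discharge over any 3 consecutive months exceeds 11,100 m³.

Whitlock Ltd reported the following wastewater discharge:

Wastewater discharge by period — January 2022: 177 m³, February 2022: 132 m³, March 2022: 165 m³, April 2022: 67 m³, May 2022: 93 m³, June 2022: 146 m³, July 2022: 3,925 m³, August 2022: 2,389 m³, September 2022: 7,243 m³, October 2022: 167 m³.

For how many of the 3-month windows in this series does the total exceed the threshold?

1

January 2022–March 2022: 177 m³ + 132 m³ + 165 m³ = 474 m³ (under)
February 2022–April 2022: 132 m³ + 165 m³ + 67 m³ = 364 m³ (under)
March 2022–May 2022: 165 m³ + 67 m³ + 93 m³ = 325 m³ (under)
April 2022–June 2022: 67 m³ + 93 m³ + 146 m³ = 306 m³ (under)
May 2022–July 2022: 93 m³ + 146 m³ + 3,925 m³ = 4,164 m³ (under)
June 2022–August 2022: 146 m³ + 3,925 m³ + 2,389 m³ = 6,460 m³ (under)
July 2022–September 2022: 3,925 m³ + 2,389 m³ + 7,243 m³ = 13,557 m³ (over)
August 2022–October 2022: 2,389 m³ + 7,243 m³ + 167 m³ = 9,799 m³ (under)
1 window exceeds the threshold.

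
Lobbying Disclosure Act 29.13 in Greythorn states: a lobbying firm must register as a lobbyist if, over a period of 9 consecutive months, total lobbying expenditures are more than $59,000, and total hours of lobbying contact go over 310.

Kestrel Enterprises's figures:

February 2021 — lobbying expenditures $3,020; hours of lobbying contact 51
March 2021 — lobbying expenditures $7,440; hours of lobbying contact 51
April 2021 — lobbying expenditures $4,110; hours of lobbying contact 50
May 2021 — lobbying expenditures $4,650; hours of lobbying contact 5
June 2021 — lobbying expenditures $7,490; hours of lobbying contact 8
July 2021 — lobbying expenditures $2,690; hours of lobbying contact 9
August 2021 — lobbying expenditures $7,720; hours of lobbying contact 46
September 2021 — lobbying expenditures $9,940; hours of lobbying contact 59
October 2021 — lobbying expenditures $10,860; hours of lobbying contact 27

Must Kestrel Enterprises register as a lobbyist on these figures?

Total lobbying expenditures: $3,020 + $7,440 + $4,110 + $4,650 + $7,490 + $2,690 + $7,720 + $9,940 + $10,860 = $57,920 (≤ $59,000).
Total hours of lobbying contact: 51 + 51 + 50 + 5 + 8 + 9 + 46 + 59 + 27 = 306 (≤ 310).
The test is 'and': the rule requires both, and at least one is not exceeded.

No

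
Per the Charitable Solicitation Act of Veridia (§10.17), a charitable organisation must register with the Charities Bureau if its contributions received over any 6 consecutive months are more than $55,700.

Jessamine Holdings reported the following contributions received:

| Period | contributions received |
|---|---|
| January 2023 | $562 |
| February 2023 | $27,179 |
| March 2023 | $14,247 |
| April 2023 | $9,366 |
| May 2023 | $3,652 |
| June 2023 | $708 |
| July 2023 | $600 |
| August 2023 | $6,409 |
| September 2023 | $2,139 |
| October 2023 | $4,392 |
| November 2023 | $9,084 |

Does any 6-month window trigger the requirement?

January 2023–June 2023: $562 + $27,179 + $14,247 + $9,366 + $3,652 + $708 = $55,714 (over)
February 2023–July 2023: $27,179 + $14,247 + $9,366 + $3,652 + $708 + $600 = $55,752 (over)
March 2023–August 2023: $14,247 + $9,366 + $3,652 + $708 + $600 + $6,409 = $34,982 (under)
April 2023–September 2023: $9,366 + $3,652 + $708 + $600 + $6,409 + $2,139 = $22,874 (under)
May 2023–October 2023: $3,652 + $708 + $600 + $6,409 + $2,139 + $4,392 = $17,900 (under)
June 2023–November 2023: $708 + $600 + $6,409 + $2,139 + $4,392 + $9,084 = $23,332 (under)
At least one window exceeds $55,700.

Yes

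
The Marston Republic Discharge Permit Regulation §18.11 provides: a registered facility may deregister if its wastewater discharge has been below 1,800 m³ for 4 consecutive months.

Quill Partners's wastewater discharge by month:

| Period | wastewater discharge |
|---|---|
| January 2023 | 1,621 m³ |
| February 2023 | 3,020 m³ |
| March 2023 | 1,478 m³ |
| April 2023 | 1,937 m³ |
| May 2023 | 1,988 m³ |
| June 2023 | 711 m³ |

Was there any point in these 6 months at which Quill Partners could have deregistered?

Months below 1,800 m³: January 2023, March 2023, June 2023.
Longest run of consecutive months below the threshold: 1.
1 < 4, so Quill Partners never became eligible.

No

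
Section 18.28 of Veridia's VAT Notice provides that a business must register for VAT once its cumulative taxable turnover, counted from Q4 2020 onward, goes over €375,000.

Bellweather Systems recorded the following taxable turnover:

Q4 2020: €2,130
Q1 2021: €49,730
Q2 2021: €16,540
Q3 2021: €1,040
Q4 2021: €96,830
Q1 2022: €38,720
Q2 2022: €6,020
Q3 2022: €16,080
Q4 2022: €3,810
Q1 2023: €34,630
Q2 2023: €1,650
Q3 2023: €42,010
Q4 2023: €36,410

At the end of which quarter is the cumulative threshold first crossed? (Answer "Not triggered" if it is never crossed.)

Through Q4 2020: €2,130
Through Q1 2021: €51,860
Through Q2 2021: €68,400
Through Q3 2021: €69,440
Through Q4 2021: €166,270
Through Q1 2022: €204,990
Through Q2 2022: €211,010
Through Q3 2022: €227,090
Through Q4 2022: €230,900
Through Q1 2023: €265,530
Through Q2 2023: €267,180
Through Q3 2023: €309,190
Through Q4 2023: €345,600
Final cumulative total €345,600 ≤ €375,000; the threshold is never exceeded.

Not triggered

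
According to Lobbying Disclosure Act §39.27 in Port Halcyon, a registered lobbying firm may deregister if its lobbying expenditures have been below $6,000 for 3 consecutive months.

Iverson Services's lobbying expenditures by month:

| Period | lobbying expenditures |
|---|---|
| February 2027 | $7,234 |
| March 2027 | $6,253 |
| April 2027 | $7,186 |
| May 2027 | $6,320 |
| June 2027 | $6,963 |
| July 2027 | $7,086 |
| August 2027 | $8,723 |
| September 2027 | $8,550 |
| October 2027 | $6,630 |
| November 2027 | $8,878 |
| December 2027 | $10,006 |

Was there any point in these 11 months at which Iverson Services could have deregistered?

No month is below $6,000.
Longest run of consecutive months below the threshold: 0.
0 < 3, so Iverson Services never became eligible.

No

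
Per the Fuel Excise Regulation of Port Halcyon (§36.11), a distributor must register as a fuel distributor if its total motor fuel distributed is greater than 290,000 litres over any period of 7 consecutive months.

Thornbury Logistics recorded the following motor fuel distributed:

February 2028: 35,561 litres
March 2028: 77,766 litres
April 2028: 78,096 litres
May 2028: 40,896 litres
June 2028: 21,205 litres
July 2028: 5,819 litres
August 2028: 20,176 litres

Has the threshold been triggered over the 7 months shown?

Total motor fuel distributed: 35,561 litres + 77,766 litres + 78,096 litres + 40,896 litres + 21,205 litres + 5,819 litres + 20,176 litres = 279,519 litres.
279,519 litres ≤ 290,000 litres, so the threshold is not exceeded.

No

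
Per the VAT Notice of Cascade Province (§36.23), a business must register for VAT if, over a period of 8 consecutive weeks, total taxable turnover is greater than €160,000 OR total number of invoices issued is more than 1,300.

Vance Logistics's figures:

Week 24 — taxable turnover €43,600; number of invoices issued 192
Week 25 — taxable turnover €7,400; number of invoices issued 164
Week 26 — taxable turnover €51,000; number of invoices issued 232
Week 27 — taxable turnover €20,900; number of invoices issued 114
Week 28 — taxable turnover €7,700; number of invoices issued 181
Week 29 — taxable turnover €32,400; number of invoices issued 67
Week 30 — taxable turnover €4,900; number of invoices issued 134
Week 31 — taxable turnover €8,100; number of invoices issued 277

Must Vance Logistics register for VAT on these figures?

Total taxable turnover: €43,600 + €7,400 + €51,000 + €20,900 + €7,700 + €32,400 + €4,900 + €8,100 = €176,000 (> €160,000).
Total number of invoices issued: 192 + 164 + 232 + 114 + 181 + 67 + 134 + 277 = 1,361 (> 1,300).
The test is 'or': at least one threshold is exceeded.

Yes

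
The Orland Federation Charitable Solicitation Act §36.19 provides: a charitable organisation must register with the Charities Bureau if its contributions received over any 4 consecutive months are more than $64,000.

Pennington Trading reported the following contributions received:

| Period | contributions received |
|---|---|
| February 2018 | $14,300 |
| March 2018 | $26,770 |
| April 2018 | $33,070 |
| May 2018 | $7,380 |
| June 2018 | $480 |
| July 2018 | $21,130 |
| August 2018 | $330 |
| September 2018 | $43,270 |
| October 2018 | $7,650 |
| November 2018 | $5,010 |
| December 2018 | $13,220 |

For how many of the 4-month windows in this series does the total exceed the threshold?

5

February 2018–May 2018: $14,300 + $26,770 + $33,070 + $7,380 = $81,520 (over)
March 2018–June 2018: $26,770 + $33,070 + $7,380 + $480 = $67,700 (over)
April 2018–July 2018: $33,070 + $7,380 + $480 + $21,130 = $62,060 (under)
May 2018–August 2018: $7,380 + $480 + $21,130 + $330 = $29,320 (under)
June 2018–September 2018: $480 + $21,130 + $330 + $43,270 = $65,210 (over)
July 2018–October 2018: $21,130 + $330 + $43,270 + $7,650 = $72,380 (over)
August 2018–November 2018: $330 + $43,270 + $7,650 + $5,010 = $56,260 (under)
September 2018–December 2018: $43,270 + $7,650 + $5,010 + $13,220 = $69,150 (over)
5 windows exceed the threshold.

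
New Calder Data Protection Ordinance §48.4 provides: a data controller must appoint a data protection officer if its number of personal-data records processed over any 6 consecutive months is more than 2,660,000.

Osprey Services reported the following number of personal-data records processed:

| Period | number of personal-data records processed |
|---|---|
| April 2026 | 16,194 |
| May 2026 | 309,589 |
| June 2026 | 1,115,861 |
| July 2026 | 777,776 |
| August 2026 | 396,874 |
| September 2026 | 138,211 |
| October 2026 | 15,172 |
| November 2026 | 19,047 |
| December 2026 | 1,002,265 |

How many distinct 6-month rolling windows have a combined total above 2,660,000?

April 2026–September 2026: 16,194 + 309,589 + 1,115,861 + 777,776 + 396,874 + 138,211 = 2,754,505 (over)
May 2026–October 2026: 309,589 + 1,115,861 + 777,776 + 396,874 + 138,211 + 15,172 = 2,753,483 (over)
June 2026–November 2026: 1,115,861 + 777,776 + 396,874 + 138,211 + 15,172 + 19,047 = 2,462,941 (under)
July 2026–December 2026: 777,776 + 396,874 + 138,211 + 15,172 + 19,047 + 1,002,265 = 2,349,345 (under)
2 windows exceed the threshold.

2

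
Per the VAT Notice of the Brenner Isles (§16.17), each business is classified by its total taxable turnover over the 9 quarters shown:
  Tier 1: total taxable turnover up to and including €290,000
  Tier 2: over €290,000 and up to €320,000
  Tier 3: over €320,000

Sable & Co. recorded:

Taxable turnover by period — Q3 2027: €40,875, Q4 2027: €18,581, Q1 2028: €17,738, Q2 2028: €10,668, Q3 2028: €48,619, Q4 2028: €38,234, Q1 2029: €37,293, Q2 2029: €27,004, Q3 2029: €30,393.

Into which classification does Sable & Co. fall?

Tier 1

Total taxable turnover: €40,875 + €18,581 + €17,738 + €10,668 + €48,619 + €38,234 + €37,293 + €27,004 + €30,393 = €269,405.
€269,405 ≤ €290,000, so Tier 1 applies.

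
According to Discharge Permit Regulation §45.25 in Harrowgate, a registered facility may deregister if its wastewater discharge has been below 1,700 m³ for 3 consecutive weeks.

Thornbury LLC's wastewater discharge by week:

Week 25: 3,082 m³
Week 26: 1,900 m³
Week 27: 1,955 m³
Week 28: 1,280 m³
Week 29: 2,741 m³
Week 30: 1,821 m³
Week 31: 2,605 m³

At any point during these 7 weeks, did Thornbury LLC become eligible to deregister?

No

Weeks below 1,700 m³: Week 28.
Longest run of consecutive weeks below the threshold: 1.
1 < 3, so Thornbury LLC never became eligible.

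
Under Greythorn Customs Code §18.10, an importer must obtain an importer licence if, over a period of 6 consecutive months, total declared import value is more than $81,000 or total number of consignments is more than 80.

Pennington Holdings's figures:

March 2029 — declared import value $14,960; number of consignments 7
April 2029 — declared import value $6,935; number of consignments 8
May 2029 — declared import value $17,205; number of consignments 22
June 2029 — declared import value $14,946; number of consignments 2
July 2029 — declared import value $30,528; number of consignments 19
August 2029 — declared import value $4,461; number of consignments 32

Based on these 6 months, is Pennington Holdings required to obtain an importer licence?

Total declared import value: $14,960 + $6,935 + $17,205 + $14,946 + $30,528 + $4,461 = $89,035 (> $81,000).
Total number of consignments: 7 + 8 + 22 + 2 + 19 + 32 = 90 (> 80).
The test is 'or': at least one threshold is exceeded.

Yes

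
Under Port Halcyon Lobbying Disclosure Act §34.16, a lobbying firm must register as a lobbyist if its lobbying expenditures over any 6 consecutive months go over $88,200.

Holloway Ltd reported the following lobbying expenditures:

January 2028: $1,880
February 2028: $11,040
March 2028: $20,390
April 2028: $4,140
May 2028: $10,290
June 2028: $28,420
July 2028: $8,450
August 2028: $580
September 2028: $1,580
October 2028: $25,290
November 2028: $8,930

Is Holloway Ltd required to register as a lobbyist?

January 2028–June 2028: $1,880 + $11,040 + $20,390 + $4,140 + $10,290 + $28,420 = $76,160 (under)
February 2028–July 2028: $11,040 + $20,390 + $4,140 + $10,290 + $28,420 + $8,450 = $82,730 (under)
March 2028–August 2028: $20,390 + $4,140 + $10,290 + $28,420 + $8,450 + $580 = $72,270 (under)
April 2028–September 2028: $4,140 + $10,290 + $28,420 + $8,450 + $580 + $1,580 = $53,460 (under)
May 2028–October 2028: $10,290 + $28,420 + $8,450 + $580 + $1,580 + $25,290 = $74,610 (under)
June 2028–November 2028: $28,420 + $8,450 + $580 + $1,580 + $25,290 + $8,930 = $73,250 (under)
No window exceeds $88,200.

No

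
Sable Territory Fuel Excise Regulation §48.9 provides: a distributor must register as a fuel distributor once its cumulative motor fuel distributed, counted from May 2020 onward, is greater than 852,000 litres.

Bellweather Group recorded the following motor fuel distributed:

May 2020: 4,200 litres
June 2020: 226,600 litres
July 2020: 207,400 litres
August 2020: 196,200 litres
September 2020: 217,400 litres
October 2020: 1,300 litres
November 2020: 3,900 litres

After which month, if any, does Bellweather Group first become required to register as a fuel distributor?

October 2020

Through May 2020: 4,200 litres
Through June 2020: 230,800 litres
Through July 2020: 438,200 litres
Through August 2020: 634,400 litres
Through September 2020: 851,800 litres
Through October 2020: 853,100 litres ← exceeds threshold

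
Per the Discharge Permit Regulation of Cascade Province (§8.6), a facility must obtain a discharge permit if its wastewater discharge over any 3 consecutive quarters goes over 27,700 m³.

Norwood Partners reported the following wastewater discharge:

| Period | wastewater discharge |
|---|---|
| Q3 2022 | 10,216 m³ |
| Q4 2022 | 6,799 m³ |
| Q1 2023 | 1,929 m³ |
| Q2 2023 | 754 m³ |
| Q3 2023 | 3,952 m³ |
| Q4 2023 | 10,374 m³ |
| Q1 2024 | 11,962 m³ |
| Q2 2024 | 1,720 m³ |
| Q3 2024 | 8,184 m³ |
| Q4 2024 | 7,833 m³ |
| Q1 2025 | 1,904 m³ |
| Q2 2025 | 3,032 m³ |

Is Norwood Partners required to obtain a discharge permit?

No

Q3 2022–Q1 2023: 10,216 m³ + 6,799 m³ + 1,929 m³ = 18,944 m³ (under)
Q4 2022–Q2 2023: 6,799 m³ + 1,929 m³ + 754 m³ = 9,482 m³ (under)
Q1 2023–Q3 2023: 1,929 m³ + 754 m³ + 3,952 m³ = 6,635 m³ (under)
Q2 2023–Q4 2023: 754 m³ + 3,952 m³ + 10,374 m³ = 15,080 m³ (under)
Q3 2023–Q1 2024: 3,952 m³ + 10,374 m³ + 11,962 m³ = 26,288 m³ (under)
Q4 2023–Q2 2024: 10,374 m³ + 11,962 m³ + 1,720 m³ = 24,056 m³ (under)
Q1 2024–Q3 2024: 11,962 m³ + 1,720 m³ + 8,184 m³ = 21,866 m³ (under)
Q2 2024–Q4 2024: 1,720 m³ + 8,184 m³ + 7,833 m³ = 17,737 m³ (under)
Q3 2024–Q1 2025: 8,184 m³ + 7,833 m³ + 1,904 m³ = 17,921 m³ (under)
Q4 2024–Q2 2025: 7,833 m³ + 1,904 m³ + 3,032 m³ = 12,769 m³ (under)
No window exceeds 27,700 m³.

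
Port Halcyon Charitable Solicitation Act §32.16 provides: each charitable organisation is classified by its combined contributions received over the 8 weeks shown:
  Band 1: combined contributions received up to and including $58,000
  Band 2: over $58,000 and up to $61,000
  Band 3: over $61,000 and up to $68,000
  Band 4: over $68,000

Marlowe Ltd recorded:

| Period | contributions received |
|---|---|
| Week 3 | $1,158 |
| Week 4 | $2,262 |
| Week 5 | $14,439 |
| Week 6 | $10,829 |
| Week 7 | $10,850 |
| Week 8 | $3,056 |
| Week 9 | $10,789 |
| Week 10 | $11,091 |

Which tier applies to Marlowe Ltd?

Band 3

Combined contributions received: $1,158 + $2,262 + $14,439 + $10,829 + $10,850 + $3,056 + $10,789 + $11,091 = $64,474.
$61,000 < $64,474 ≤ $68,000, so Band 3 applies.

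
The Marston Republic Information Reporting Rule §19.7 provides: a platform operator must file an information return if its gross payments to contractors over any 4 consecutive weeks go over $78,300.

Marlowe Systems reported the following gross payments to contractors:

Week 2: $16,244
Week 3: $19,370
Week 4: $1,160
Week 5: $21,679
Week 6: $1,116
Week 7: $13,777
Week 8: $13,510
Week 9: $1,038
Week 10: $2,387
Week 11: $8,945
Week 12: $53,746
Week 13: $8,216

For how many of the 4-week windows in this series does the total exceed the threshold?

0

Week 2–Week 5: $16,244 + $19,370 + $1,160 + $21,679 = $58,453 (under)
Week 3–Week 6: $19,370 + $1,160 + $21,679 + $1,116 = $43,325 (under)
Week 4–Week 7: $1,160 + $21,679 + $1,116 + $13,777 = $37,732 (under)
Week 5–Week 8: $21,679 + $1,116 + $13,777 + $13,510 = $50,082 (under)
Week 6–Week 9: $1,116 + $13,777 + $13,510 + $1,038 = $29,441 (under)
Week 7–Week 10: $13,777 + $13,510 + $1,038 + $2,387 = $30,712 (under)
Week 8–Week 11: $13,510 + $1,038 + $2,387 + $8,945 = $25,880 (under)
Week 9–Week 12: $1,038 + $2,387 + $8,945 + $53,746 = $66,116 (under)
Week 10–Week 13: $2,387 + $8,945 + $53,746 + $8,216 = $73,294 (under)
0 windows exceed the threshold.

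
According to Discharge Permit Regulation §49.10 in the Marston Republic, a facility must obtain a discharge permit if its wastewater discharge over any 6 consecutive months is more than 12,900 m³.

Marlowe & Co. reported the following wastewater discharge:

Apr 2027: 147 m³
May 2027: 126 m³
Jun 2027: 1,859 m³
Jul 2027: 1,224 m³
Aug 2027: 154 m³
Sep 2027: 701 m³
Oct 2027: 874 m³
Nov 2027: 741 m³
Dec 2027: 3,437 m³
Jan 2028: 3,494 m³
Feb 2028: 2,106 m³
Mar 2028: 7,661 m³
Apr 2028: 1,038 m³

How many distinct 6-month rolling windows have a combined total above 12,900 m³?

Apr 2027–Sep 2027: 147 m³ + 126 m³ + 1,859 m³ + 1,224 m³ + 154 m³ + 701 m³ = 4,211 m³ (under)
May 2027–Oct 2027: 126 m³ + 1,859 m³ + 1,224 m³ + 154 m³ + 701 m³ + 874 m³ = 4,938 m³ (under)
Jun 2027–Nov 2027: 1,859 m³ + 1,224 m³ + 154 m³ + 701 m³ + 874 m³ + 741 m³ = 5,553 m³ (under)
Jul 2027–Dec 2027: 1,224 m³ + 154 m³ + 701 m³ + 874 m³ + 741 m³ + 3,437 m³ = 7,131 m³ (under)
Aug 2027–Jan 2028: 154 m³ + 701 m³ + 874 m³ + 741 m³ + 3,437 m³ + 3,494 m³ = 9,401 m³ (under)
Sep 2027–Feb 2028: 701 m³ + 874 m³ + 741 m³ + 3,437 m³ + 3,494 m³ + 2,106 m³ = 11,353 m³ (under)
Oct 2027–Mar 2028: 874 m³ + 741 m³ + 3,437 m³ + 3,494 m³ + 2,106 m³ + 7,661 m³ = 18,313 m³ (over)
Nov 2027–Apr 2028: 741 m³ + 3,437 m³ + 3,494 m³ + 2,106 m³ + 7,661 m³ + 1,038 m³ = 18,477 m³ (over)
2 windows exceed the threshold.

2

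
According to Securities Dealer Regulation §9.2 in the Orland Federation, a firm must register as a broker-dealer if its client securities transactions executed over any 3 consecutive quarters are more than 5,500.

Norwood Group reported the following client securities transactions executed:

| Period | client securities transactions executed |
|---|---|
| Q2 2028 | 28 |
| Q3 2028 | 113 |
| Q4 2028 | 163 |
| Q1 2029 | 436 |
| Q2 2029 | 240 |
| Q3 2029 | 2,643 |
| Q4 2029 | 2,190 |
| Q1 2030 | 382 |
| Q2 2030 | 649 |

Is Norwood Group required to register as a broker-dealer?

Q2 2028–Q4 2028: 28 + 113 + 163 = 304 (under)
Q3 2028–Q1 2029: 113 + 163 + 436 = 712 (under)
Q4 2028–Q2 2029: 163 + 436 + 240 = 839 (under)
Q1 2029–Q3 2029: 436 + 240 + 2,643 = 3,319 (under)
Q2 2029–Q4 2029: 240 + 2,643 + 2,190 = 5,073 (under)
Q3 2029–Q1 2030: 2,643 + 2,190 + 382 = 5,215 (under)
Q4 2029–Q2 2030: 2,190 + 382 + 649 = 3,221 (under)
No window exceeds 5,500.

No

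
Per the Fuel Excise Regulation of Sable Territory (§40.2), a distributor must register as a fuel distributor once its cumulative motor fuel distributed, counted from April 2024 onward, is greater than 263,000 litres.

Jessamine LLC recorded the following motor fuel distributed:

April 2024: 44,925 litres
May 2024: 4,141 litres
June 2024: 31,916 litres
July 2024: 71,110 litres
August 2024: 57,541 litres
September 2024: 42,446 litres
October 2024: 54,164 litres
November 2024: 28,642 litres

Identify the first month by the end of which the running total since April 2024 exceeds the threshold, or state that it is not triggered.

Through April 2024: 44,925 litres
Through May 2024: 49,066 litres
Through June 2024: 80,982 litres
Through July 2024: 152,092 litres
Through August 2024: 209,633 litres
Through September 2024: 252,079 litres
Through October 2024: 306,243 litres ← exceeds threshold

October 2024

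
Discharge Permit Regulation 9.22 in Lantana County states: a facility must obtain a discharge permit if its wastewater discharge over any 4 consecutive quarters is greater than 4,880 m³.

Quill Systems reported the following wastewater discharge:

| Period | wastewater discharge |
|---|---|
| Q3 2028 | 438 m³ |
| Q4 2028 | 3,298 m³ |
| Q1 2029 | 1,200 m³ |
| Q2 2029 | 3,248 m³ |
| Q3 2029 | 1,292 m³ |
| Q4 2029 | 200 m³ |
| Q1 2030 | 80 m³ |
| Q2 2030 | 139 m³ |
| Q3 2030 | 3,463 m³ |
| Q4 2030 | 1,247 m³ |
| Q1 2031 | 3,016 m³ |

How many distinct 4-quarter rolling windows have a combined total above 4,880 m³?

Q3 2028–Q2 2029: 438 m³ + 3,298 m³ + 1,200 m³ + 3,248 m³ = 8,184 m³ (over)
Q4 2028–Q3 2029: 3,298 m³ + 1,200 m³ + 3,248 m³ + 1,292 m³ = 9,038 m³ (over)
Q1 2029–Q4 2029: 1,200 m³ + 3,248 m³ + 1,292 m³ + 200 m³ = 5,940 m³ (over)
Q2 2029–Q1 2030: 3,248 m³ + 1,292 m³ + 200 m³ + 80 m³ = 4,820 m³ (under)
Q3 2029–Q2 2030: 1,292 m³ + 200 m³ + 80 m³ + 139 m³ = 1,711 m³ (under)
Q4 2029–Q3 2030: 200 m³ + 80 m³ + 139 m³ + 3,463 m³ = 3,882 m³ (under)
Q1 2030–Q4 2030: 80 m³ + 139 m³ + 3,463 m³ + 1,247 m³ = 4,929 m³ (over)
Q2 2030–Q1 2031: 139 m³ + 3,463 m³ + 1,247 m³ + 3,016 m³ = 7,865 m³ (over)
5 windows exceed the threshold.

5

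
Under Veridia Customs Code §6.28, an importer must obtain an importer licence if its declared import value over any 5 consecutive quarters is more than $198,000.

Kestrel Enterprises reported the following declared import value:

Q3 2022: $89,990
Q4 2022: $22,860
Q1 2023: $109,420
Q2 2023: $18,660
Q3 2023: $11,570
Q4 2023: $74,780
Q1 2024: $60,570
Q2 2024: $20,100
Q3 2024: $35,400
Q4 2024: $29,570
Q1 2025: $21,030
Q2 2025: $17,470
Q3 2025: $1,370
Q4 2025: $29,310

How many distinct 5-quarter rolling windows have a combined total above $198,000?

5

Q3 2022–Q3 2023: $89,990 + $22,860 + $109,420 + $18,660 + $11,570 = $252,500 (over)
Q4 2022–Q4 2023: $22,860 + $109,420 + $18,660 + $11,570 + $74,780 = $237,290 (over)
Q1 2023–Q1 2024: $109,420 + $18,660 + $11,570 + $74,780 + $60,570 = $275,000 (over)
Q2 2023–Q2 2024: $18,660 + $11,570 + $74,780 + $60,570 + $20,100 = $185,680 (under)
Q3 2023–Q3 2024: $11,570 + $74,780 + $60,570 + $20,100 + $35,400 = $202,420 (over)
Q4 2023–Q4 2024: $74,780 + $60,570 + $20,100 + $35,400 + $29,570 = $220,420 (over)
Q1 2024–Q1 2025: $60,570 + $20,100 + $35,400 + $29,570 + $21,030 = $166,670 (under)
Q2 2024–Q2 2025: $20,100 + $35,400 + $29,570 + $21,030 + $17,470 = $123,570 (under)
Q3 2024–Q3 2025: $35,400 + $29,570 + $21,030 + $17,470 + $1,370 = $104,840 (under)
Q4 2024–Q4 2025: $29,570 + $21,030 + $17,470 + $1,370 + $29,310 = $98,750 (under)
5 windows exceed the threshold.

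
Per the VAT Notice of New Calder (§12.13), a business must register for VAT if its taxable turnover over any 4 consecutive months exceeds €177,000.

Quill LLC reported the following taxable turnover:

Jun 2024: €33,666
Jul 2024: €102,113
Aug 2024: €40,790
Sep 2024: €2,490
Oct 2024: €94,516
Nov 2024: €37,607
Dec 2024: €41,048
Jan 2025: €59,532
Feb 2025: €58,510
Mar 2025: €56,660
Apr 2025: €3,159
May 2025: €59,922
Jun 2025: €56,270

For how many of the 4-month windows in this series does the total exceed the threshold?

7

Jun 2024–Sep 2024: €33,666 + €102,113 + €40,790 + €2,490 = €179,059 (over)
Jul 2024–Oct 2024: €102,113 + €40,790 + €2,490 + €94,516 = €239,909 (over)
Aug 2024–Nov 2024: €40,790 + €2,490 + €94,516 + €37,607 = €175,403 (under)
Sep 2024–Dec 2024: €2,490 + €94,516 + €37,607 + €41,048 = €175,661 (under)
Oct 2024–Jan 2025: €94,516 + €37,607 + €41,048 + €59,532 = €232,703 (over)
Nov 2024–Feb 2025: €37,607 + €41,048 + €59,532 + €58,510 = €196,697 (over)
Dec 2024–Mar 2025: €41,048 + €59,532 + €58,510 + €56,660 = €215,750 (over)
Jan 2025–Apr 2025: €59,532 + €58,510 + €56,660 + €3,159 = €177,861 (over)
Feb 2025–May 2025: €58,510 + €56,660 + €3,159 + €59,922 = €178,251 (over)
Mar 2025–Jun 2025: €56,660 + €3,159 + €59,922 + €56,270 = €176,011 (under)
7 windows exceed the threshold.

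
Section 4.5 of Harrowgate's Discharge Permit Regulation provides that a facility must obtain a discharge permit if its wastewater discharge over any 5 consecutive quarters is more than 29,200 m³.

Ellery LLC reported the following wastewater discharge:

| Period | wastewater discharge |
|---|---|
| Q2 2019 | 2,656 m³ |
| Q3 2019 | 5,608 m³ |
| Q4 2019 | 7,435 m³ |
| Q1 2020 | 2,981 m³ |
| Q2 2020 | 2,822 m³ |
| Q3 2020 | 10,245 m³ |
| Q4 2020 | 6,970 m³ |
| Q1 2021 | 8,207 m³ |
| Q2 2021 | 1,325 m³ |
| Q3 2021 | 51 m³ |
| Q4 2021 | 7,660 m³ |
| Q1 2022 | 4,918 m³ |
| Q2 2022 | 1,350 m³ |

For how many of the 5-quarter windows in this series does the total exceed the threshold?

3

Q2 2019–Q2 2020: 2,656 m³ + 5,608 m³ + 7,435 m³ + 2,981 m³ + 2,822 m³ = 21,502 m³ (under)
Q3 2019–Q3 2020: 5,608 m³ + 7,435 m³ + 2,981 m³ + 2,822 m³ + 10,245 m³ = 29,091 m³ (under)
Q4 2019–Q4 2020: 7,435 m³ + 2,981 m³ + 2,822 m³ + 10,245 m³ + 6,970 m³ = 30,453 m³ (over)
Q1 2020–Q1 2021: 2,981 m³ + 2,822 m³ + 10,245 m³ + 6,970 m³ + 8,207 m³ = 31,225 m³ (over)
Q2 2020–Q2 2021: 2,822 m³ + 10,245 m³ + 6,970 m³ + 8,207 m³ + 1,325 m³ = 29,569 m³ (over)
Q3 2020–Q3 2021: 10,245 m³ + 6,970 m³ + 8,207 m³ + 1,325 m³ + 51 m³ = 26,798 m³ (under)
Q4 2020–Q4 2021: 6,970 m³ + 8,207 m³ + 1,325 m³ + 51 m³ + 7,660 m³ = 24,213 m³ (under)
Q1 2021–Q1 2022: 8,207 m³ + 1,325 m³ + 51 m³ + 7,660 m³ + 4,918 m³ = 22,161 m³ (under)
Q2 2021–Q2 2022: 1,325 m³ + 51 m³ + 7,660 m³ + 4,918 m³ + 1,350 m³ = 15,304 m³ (under)
3 windows exceed the threshold.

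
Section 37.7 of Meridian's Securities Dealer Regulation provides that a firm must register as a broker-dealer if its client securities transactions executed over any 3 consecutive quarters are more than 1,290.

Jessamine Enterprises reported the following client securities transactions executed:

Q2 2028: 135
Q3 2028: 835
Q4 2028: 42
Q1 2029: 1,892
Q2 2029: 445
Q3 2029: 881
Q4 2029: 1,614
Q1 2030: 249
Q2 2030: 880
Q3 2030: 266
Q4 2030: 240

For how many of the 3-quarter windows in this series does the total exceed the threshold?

Q2 2028–Q4 2028: 135 + 835 + 42 = 1,012 (under)
Q3 2028–Q1 2029: 835 + 42 + 1,892 = 2,769 (over)
Q4 2028–Q2 2029: 42 + 1,892 + 445 = 2,379 (over)
Q1 2029–Q3 2029: 1,892 + 445 + 881 = 3,218 (over)
Q2 2029–Q4 2029: 445 + 881 + 1,614 = 2,940 (over)
Q3 2029–Q1 2030: 881 + 1,614 + 249 = 2,744 (over)
Q4 2029–Q2 2030: 1,614 + 249 + 880 = 2,743 (over)
Q1 2030–Q3 2030: 249 + 880 + 266 = 1,395 (over)
Q2 2030–Q4 2030: 880 + 266 + 240 = 1,386 (over)
8 windows exceed the threshold.

8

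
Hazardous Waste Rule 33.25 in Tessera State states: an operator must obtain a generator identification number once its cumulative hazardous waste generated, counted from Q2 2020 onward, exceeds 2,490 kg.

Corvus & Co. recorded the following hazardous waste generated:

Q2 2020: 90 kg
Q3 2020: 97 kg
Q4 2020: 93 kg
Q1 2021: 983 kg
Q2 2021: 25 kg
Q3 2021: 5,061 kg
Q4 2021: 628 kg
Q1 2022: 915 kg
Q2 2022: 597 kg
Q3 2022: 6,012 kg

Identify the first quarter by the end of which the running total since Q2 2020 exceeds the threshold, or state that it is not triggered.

Through Q2 2020: 90 kg
Through Q3 2020: 187 kg
Through Q4 2020: 280 kg
Through Q1 2021: 1,263 kg
Through Q2 2021: 1,288 kg
Through Q3 2021: 6,349 kg ← exceeds threshold

Q3 2021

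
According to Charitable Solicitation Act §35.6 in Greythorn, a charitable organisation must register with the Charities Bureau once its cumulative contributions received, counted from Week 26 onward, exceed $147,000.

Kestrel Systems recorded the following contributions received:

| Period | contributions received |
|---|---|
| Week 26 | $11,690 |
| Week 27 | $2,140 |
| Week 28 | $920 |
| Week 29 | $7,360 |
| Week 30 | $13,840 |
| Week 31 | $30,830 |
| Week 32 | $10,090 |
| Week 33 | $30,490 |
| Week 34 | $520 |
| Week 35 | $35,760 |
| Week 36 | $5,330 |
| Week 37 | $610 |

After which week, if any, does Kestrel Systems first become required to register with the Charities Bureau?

Week 36

Through Week 26: $11,690
Through Week 27: $13,830
Through Week 28: $14,750
Through Week 29: $22,110
Through Week 30: $35,950
Through Week 31: $66,780
Through Week 32: $76,870
Through Week 33: $107,360
Through Week 34: $107,880
Through Week 35: $143,640
Through Week 36: $148,970 ← exceeds threshold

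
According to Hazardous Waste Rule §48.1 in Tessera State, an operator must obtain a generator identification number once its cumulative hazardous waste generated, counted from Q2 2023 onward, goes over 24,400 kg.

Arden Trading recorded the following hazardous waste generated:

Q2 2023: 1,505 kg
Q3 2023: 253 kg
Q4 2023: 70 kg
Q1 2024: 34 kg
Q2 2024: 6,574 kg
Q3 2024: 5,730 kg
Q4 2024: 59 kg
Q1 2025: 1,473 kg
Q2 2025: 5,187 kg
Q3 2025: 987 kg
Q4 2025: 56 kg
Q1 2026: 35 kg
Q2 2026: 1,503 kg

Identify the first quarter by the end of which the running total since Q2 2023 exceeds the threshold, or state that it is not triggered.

Not triggered

Through Q2 2023: 1,505 kg
Through Q3 2023: 1,758 kg
Through Q4 2023: 1,828 kg
Through Q1 2024: 1,862 kg
Through Q2 2024: 8,436 kg
Through Q3 2024: 14,166 kg
Through Q4 2024: 14,225 kg
Through Q1 2025: 15,698 kg
Through Q2 2025: 20,885 kg
Through Q3 2025: 21,872 kg
Through Q4 2025: 21,928 kg
Through Q1 2026: 21,963 kg
Through Q2 2026: 23,466 kg
Final cumulative total 23,466 kg ≤ 24,400 kg; the threshold is never exceeded.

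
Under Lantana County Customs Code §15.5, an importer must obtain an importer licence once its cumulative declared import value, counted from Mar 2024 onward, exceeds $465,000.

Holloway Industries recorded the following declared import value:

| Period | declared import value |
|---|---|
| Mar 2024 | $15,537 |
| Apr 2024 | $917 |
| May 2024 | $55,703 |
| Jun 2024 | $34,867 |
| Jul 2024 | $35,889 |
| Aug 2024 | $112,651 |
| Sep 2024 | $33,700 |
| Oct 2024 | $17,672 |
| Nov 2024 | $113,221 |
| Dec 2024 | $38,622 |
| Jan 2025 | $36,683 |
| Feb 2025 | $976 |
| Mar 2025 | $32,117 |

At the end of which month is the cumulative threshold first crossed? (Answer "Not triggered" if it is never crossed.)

Through Mar 2024: $15,537
Through Apr 2024: $16,454
Through May 2024: $72,157
Through Jun 2024: $107,024
Through Jul 2024: $142,913
Through Aug 2024: $255,564
Through Sep 2024: $289,264
Through Oct 2024: $306,936
Through Nov 2024: $420,157
Through Dec 2024: $458,779
Through Jan 2025: $495,462 ← exceeds threshold

Jan 2025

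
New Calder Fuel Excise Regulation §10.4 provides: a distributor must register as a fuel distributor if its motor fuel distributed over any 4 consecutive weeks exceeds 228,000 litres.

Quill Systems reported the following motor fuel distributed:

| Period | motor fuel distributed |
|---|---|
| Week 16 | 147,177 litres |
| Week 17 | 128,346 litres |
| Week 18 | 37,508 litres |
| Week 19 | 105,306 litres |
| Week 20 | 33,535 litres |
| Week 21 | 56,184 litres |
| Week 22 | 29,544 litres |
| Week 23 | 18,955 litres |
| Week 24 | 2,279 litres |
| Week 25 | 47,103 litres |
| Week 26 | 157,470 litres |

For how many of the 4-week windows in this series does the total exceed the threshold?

Week 16–Week 19: 147,177 litres + 128,346 litres + 37,508 litres + 105,306 litres = 418,337 litres (over)
Week 17–Week 20: 128,346 litres + 37,508 litres + 105,306 litres + 33,535 litres = 304,695 litres (over)
Week 18–Week 21: 37,508 litres + 105,306 litres + 33,535 litres + 56,184 litres = 232,533 litres (over)
Week 19–Week 22: 105,306 litres + 33,535 litres + 56,184 litres + 29,544 litres = 224,569 litres (under)
Week 20–Week 23: 33,535 litres + 56,184 litres + 29,544 litres + 18,955 litres = 138,218 litres (under)
Week 21–Week 24: 56,184 litres + 29,544 litres + 18,955 litres + 2,279 litres = 106,962 litres (under)
Week 22–Week 25: 29,544 litres + 18,955 litres + 2,279 litres + 47,103 litres = 97,881 litres (under)
Week 23–Week 26: 18,955 litres + 2,279 litres + 47,103 litres + 157,470 litres = 225,807 litres (under)
3 windows exceed the threshold.

3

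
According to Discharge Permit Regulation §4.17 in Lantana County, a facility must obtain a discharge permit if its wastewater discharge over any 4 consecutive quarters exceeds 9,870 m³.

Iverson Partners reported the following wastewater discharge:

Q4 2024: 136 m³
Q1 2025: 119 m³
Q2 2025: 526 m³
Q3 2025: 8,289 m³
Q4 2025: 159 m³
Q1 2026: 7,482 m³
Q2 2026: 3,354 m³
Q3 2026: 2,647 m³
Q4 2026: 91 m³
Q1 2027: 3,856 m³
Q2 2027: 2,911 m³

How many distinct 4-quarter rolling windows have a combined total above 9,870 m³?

5

Q4 2024–Q3 2025: 136 m³ + 119 m³ + 526 m³ + 8,289 m³ = 9,070 m³ (under)
Q1 2025–Q4 2025: 119 m³ + 526 m³ + 8,289 m³ + 159 m³ = 9,093 m³ (under)
Q2 2025–Q1 2026: 526 m³ + 8,289 m³ + 159 m³ + 7,482 m³ = 16,456 m³ (over)
Q3 2025–Q2 2026: 8,289 m³ + 159 m³ + 7,482 m³ + 3,354 m³ = 19,284 m³ (over)
Q4 2025–Q3 2026: 159 m³ + 7,482 m³ + 3,354 m³ + 2,647 m³ = 13,642 m³ (over)
Q1 2026–Q4 2026: 7,482 m³ + 3,354 m³ + 2,647 m³ + 91 m³ = 13,574 m³ (over)
Q2 2026–Q1 2027: 3,354 m³ + 2,647 m³ + 91 m³ + 3,856 m³ = 9,948 m³ (over)
Q3 2026–Q2 2027: 2,647 m³ + 91 m³ + 3,856 m³ + 2,911 m³ = 9,505 m³ (under)
5 windows exceed the threshold.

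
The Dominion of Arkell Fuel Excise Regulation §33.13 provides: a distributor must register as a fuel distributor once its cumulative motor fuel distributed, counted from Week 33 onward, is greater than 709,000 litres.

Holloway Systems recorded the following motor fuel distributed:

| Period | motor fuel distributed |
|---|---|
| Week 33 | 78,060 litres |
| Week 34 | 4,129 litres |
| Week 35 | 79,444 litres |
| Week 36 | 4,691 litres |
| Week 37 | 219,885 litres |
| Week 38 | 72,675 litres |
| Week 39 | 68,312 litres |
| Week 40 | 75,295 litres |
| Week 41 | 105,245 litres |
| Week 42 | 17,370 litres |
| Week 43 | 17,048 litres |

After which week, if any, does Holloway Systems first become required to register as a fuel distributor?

Through Week 33: 78,060 litres
Through Week 34: 82,189 litres
Through Week 35: 161,633 litres
Through Week 36: 166,324 litres
Through Week 37: 386,209 litres
Through Week 38: 458,884 litres
Through Week 39: 527,196 litres
Through Week 40: 602,491 litres
Through Week 41: 707,736 litres
Through Week 42: 725,106 litres ← exceeds threshold

Week 42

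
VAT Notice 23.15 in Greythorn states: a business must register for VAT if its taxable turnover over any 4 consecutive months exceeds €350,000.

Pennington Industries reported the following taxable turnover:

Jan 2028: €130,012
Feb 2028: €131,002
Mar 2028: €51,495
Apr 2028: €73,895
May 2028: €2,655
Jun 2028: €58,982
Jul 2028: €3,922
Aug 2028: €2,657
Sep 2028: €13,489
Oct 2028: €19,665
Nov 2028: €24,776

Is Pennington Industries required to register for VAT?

Jan 2028–Apr 2028: €130,012 + €131,002 + €51,495 + €73,895 = €386,404 (over)
Feb 2028–May 2028: €131,002 + €51,495 + €73,895 + €2,655 = €259,047 (under)
Mar 2028–Jun 2028: €51,495 + €73,895 + €2,655 + €58,982 = €187,027 (under)
Apr 2028–Jul 2028: €73,895 + €2,655 + €58,982 + €3,922 = €139,454 (under)
May 2028–Aug 2028: €2,655 + €58,982 + €3,922 + €2,657 = €68,216 (under)
Jun 2028–Sep 2028: €58,982 + €3,922 + €2,657 + €13,489 = €79,050 (under)
Jul 2028–Oct 2028: €3,922 + €2,657 + €13,489 + €19,665 = €39,733 (under)
Aug 2028–Nov 2028: €2,657 + €13,489 + €19,665 + €24,776 = €60,587 (under)
At least one window exceeds €350,000.

Yes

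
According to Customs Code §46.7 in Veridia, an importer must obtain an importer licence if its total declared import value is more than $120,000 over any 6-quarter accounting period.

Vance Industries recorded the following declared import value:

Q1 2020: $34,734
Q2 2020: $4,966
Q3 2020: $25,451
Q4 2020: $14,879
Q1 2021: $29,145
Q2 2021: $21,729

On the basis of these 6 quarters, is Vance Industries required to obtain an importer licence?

Yes

Total declared import value: $34,734 + $4,966 + $25,451 + $14,879 + $29,145 + $21,729 = $130,904.
$130,904 > $120,000, so the threshold is exceeded.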